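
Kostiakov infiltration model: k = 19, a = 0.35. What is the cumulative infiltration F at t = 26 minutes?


F = k * t^a = 19 * 26^0.35
F = 19 * 3.127812

59.4284 mm


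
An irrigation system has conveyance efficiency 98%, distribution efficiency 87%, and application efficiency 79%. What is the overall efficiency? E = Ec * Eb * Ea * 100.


Ec = 0.98, Eb = 0.87, Ea = 0.79
E = 0.98 * 0.87 * 0.79 * 100 = 67.3554%

67.3554 %


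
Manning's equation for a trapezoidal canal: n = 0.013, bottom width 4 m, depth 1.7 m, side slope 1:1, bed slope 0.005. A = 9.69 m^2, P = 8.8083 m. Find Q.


R = A/P = 9.69/8.8083 = 1.100099
Q = (1/0.013) * 9.69 * 1.100099^(2/3) * 0.005^0.5

56.1677 m^3/s


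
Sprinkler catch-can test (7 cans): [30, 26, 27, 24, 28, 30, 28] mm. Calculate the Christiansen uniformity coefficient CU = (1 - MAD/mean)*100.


mean = 27.571429 mm
MAD = 1.632653 mm
CU = (1 - 1.632653/27.571429)*100

94.0785 %


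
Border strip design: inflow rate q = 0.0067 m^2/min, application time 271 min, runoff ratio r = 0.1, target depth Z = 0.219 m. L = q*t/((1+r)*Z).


L = q*t/((1+r)*Z)
L = 0.0067*271/((1+0.1)*0.219)
L = 1.8157/0.2409

7.5372 m


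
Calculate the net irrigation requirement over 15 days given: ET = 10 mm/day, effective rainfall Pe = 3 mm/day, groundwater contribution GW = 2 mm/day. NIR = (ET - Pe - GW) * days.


Daily deficit = ET - Pe - GW = 10 - 3 - 2 = 5 mm/day
NIR = 5 * 15 = 75 mm

75.0000 mm


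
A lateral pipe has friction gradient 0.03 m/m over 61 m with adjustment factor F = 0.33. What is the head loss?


hf = J * L * F = 0.03 * 61 * 0.33 = 0.6039 m

0.6039 m


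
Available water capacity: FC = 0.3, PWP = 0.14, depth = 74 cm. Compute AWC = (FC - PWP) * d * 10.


AWC = (FC - PWP) * d * 10
AWC = (0.3 - 0.14) * 74 * 10
AWC = 0.1600 * 74 * 10

118.4000 mm


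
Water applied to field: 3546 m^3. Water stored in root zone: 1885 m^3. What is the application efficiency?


Ea = V_root / V_field * 100 = 1885 / 3546 * 100 = 53.1585%

53.1585 %


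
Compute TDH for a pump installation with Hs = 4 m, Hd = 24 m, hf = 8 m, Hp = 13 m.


TDH = Hs + Hd + hf + Hp = 4 + 24 + 8 + 13 = 49

49 m


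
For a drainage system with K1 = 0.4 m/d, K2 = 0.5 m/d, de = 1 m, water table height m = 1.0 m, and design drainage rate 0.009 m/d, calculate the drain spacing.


S^2 = 8*K2*de*m/q + 4*K1*m^2/q
S^2 = 8*0.5*1*1.0/0.009 + 4*0.4*1.0^2/0.009
S = sqrt(622.2222)

24.9444 m


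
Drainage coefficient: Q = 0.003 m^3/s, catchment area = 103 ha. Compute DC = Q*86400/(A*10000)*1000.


DC = Q * 86400 / (A * 10000) * 1000
DC = 0.003 * 86400 / (103 * 10000) * 1000
DC = 259200.0000 / 1030000

0.2517 mm/day


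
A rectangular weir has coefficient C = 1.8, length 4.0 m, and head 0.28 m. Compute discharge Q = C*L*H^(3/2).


Q = C * L * H^(3/2) = 1.8 * 4.0 * 0.28^1.5 = 1.8 * 4.0 * 0.148162

1.0668 m^3/s


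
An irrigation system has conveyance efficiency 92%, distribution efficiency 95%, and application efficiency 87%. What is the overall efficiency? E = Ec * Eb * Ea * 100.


Ec = 0.92, Eb = 0.95, Ea = 0.87
E = 0.92 * 0.95 * 0.87 * 100 = 76.0380%

76.0380 %


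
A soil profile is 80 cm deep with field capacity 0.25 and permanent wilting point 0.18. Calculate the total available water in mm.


AWC = (FC - PWP) * d * 10
AWC = (0.25 - 0.18) * 80 * 10
AWC = 0.0700 * 80 * 10

56.0000 mm


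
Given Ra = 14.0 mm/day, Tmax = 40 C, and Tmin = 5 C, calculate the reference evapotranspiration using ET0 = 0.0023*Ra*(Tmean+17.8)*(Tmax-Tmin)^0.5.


Tmean = (Tmax + Tmin)/2 = (40 + 5)/2 = 22.5
ET0 = 0.0023 * 14.0 * (22.5 + 17.8) * sqrt(40 - 5)
ET0 = 0.0023 * 14.0 * 40.3 * 5.916080

7.6771 mm/day


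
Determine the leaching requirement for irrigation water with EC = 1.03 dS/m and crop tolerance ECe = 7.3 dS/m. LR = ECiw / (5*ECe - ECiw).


LR = ECiw / (5*ECe - ECiw)
LR = 1.03 / (5*7.3 - 1.03)
LR = 1.03 / 35.4700

0.0290


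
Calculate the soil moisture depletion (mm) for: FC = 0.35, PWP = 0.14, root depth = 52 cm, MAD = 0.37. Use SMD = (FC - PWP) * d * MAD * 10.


SMD = (FC - PWP) * d * MAD * 10
SMD = (0.35 - 0.14) * 52 * 0.37 * 10
SMD = 0.2100 * 52 * 0.37 * 10

40.4040 mm


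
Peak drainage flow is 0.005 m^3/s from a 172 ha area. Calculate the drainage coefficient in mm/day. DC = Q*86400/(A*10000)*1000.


DC = Q * 86400 / (A * 10000) * 1000
DC = 0.005 * 86400 / (172 * 10000) * 1000
DC = 432000.0000 / 1720000

0.2512 mm/day


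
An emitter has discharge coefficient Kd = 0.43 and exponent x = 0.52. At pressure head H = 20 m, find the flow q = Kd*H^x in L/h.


q = Kd * H^x = 0.43 * 20^0.52 = 0.43 * 4.748272

2.0418 L/h


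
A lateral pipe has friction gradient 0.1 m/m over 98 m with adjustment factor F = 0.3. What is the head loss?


hf = J * L * F = 0.1 * 98 * 0.3 = 2.9400 m

2.9400 m


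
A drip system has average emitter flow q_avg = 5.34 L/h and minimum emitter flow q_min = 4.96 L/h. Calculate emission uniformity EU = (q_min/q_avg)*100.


EU = (q_min/q_avg)*100 = (4.96/5.34)*100 = 92.8839%

92.8839 %


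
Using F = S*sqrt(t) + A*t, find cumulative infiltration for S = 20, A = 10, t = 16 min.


F = S*sqrt(t) + A*t
F = 20*sqrt(16) + 10*16
F = 20*4.000000 + 160

240.0000 mm


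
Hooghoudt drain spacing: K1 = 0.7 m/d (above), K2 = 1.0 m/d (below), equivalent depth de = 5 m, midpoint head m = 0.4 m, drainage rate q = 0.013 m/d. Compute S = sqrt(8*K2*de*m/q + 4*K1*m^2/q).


S^2 = 8*K2*de*m/q + 4*K1*m^2/q
S^2 = 8*1.0*5*0.4/0.013 + 4*0.7*0.4^2/0.013
S = sqrt(1265.2308)

35.5701 m


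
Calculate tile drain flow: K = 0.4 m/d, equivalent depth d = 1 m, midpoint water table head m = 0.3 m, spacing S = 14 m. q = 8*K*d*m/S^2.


q = 8*K*d*m/S^2
q = 8*0.4*1*0.3/14^2
q = 0.9600 / 196

0.0049 m/d


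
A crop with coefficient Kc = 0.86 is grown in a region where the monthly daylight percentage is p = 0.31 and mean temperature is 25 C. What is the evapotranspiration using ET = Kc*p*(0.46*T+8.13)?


ET = Kc * p * (0.46*T + 8.13)
ET = 0.86 * 0.31 * (0.46*25 + 8.13)
ET = 0.86 * 0.31 * 19.6300

5.2334 mm/day


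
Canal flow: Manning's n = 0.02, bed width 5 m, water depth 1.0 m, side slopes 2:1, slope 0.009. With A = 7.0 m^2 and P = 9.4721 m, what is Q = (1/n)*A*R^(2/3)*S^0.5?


R = A/P = 7.0/9.4721 = 0.739012
Q = (1/0.02) * 7.0 * 0.739012^(2/3) * 0.009^0.5

27.1409 m^3/s


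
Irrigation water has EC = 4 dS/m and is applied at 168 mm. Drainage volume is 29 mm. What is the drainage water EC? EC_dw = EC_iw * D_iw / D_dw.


EC_dw = EC_iw * D_iw / D_dw
EC_dw = 4 * 168 / 29
EC_dw = 672 / 29

23.1724 dS/m


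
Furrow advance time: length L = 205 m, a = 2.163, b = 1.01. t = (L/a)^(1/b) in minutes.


t = (L/a)^(1/b)
t = (205/2.163)^(1/1.01)
t = 94.775774^(1/1.01)

90.5996 min


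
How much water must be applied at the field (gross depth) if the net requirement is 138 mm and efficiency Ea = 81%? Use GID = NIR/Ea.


Ea = 81% = 0.81
GID = NIR / Ea = 138 / 0.81 = 170.3704 mm

170.3704 mm


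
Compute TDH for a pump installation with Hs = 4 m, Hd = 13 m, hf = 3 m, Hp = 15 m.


TDH = Hs + Hd + hf + Hp = 4 + 13 + 3 + 15 = 35

35 m


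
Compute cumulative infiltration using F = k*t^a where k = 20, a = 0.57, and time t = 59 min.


F = k * t^a = 20 * 59^0.57
F = 20 * 10.218465

204.3693 mm


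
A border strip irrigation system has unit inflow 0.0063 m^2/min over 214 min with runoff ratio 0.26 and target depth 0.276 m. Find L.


L = q*t/((1+r)*Z)
L = 0.0063*214/((1+0.26)*0.276)
L = 1.3482/0.34776

3.8768 m


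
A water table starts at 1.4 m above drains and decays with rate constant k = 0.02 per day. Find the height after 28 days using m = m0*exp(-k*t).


m = m0 * exp(-k*t)
m = 1.4 * exp(-0.02 * 28)
m = 1.4 * exp(-0.5600)

0.7997 m


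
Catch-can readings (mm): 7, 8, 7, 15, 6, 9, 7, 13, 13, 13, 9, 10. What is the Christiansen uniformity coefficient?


mean = 9.750000 mm
MAD = 2.541667 mm
CU = (1 - 2.541667/9.750000)*100

73.9316 %


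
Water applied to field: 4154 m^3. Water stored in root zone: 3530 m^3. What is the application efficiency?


Ea = V_root / V_field * 100 = 3530 / 4154 * 100 = 84.9783%

84.9783 %


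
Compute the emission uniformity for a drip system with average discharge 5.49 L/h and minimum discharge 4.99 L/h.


EU = (q_min/q_avg)*100 = (4.99/5.49)*100 = 90.8925%

90.8925 %


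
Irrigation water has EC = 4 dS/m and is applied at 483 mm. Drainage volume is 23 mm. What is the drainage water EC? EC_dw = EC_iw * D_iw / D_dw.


EC_dw = EC_iw * D_iw / D_dw
EC_dw = 4 * 483 / 23
EC_dw = 1932 / 23

84.0000 dS/m


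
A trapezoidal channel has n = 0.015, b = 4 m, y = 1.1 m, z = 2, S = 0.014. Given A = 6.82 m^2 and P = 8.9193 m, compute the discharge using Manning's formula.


R = A/P = 6.82/8.9193 = 0.764634
Q = (1/0.015) * 6.82 * 0.764634^(2/3) * 0.014^0.5

44.9842 m^3/s


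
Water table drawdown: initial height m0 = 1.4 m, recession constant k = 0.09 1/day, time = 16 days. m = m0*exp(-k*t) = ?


m = m0 * exp(-k*t)
m = 1.4 * exp(-0.09 * 16)
m = 1.4 * exp(-1.4400)

0.3317 m


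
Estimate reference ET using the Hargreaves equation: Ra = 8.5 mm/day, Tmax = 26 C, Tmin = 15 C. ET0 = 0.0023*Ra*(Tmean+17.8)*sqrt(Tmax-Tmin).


Tmean = (Tmax + Tmin)/2 = (26 + 15)/2 = 20.5
ET0 = 0.0023 * 8.5 * (20.5 + 17.8) * sqrt(26 - 15)
ET0 = 0.0023 * 8.5 * 38.3 * 3.316625

2.4834 mm/day


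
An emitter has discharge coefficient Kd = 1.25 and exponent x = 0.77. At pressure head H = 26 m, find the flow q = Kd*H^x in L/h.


q = Kd * H^x = 1.25 * 26^0.77 = 1.25 * 12.289366

15.3617 L/h


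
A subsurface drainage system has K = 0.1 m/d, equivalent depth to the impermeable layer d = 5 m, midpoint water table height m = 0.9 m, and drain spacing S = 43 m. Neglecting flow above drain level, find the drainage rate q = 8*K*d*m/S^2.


q = 8*K*d*m/S^2
q = 8*0.1*5*0.9/43^2
q = 3.6000 / 1849

0.0019 m/d


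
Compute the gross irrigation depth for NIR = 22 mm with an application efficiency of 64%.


Ea = 64% = 0.64
GID = NIR / Ea = 22 / 0.64 = 34.3750 mm

34.3750 mm


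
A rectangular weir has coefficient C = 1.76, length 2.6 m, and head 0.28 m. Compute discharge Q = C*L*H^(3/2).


Q = C * L * H^(3/2) = 1.76 * 2.6 * 0.28^1.5 = 1.76 * 2.6 * 0.148162

0.6780 m^3/s


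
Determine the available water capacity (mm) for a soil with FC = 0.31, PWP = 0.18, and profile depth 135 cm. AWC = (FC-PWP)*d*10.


AWC = (FC - PWP) * d * 10
AWC = (0.31 - 0.18) * 135 * 10
AWC = 0.1300 * 135 * 10

175.5000 mm


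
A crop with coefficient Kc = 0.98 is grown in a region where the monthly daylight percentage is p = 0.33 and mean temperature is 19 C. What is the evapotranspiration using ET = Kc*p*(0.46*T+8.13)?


ET = Kc * p * (0.46*T + 8.13)
ET = 0.98 * 0.33 * (0.46*19 + 8.13)
ET = 0.98 * 0.33 * 16.8700

5.4558 mm/day


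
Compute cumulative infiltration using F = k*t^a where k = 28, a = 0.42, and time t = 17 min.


F = k * t^a = 28 * 17^0.42
F = 28 * 3.286916

92.0336 mm


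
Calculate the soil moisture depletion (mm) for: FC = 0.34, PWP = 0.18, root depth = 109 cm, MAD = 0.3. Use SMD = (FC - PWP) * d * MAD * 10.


SMD = (FC - PWP) * d * MAD * 10
SMD = (0.34 - 0.18) * 109 * 0.3 * 10
SMD = 0.1600 * 109 * 0.3 * 10

52.3200 mm


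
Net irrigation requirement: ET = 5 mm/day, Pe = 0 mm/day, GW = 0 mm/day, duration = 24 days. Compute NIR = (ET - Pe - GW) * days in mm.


Daily deficit = ET - Pe - GW = 5 - 0 - 0 = 5 mm/day
NIR = 5 * 24 = 120 mm

120.0000 mm


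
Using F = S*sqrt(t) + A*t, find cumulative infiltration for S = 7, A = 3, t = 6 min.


F = S*sqrt(t) + A*t
F = 7*sqrt(6) + 3*6
F = 7*2.449490 + 18

35.1464 mm


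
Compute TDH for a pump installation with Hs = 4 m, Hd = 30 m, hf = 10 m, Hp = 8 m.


TDH = Hs + Hd + hf + Hp = 4 + 30 + 10 + 8 = 52

52 m


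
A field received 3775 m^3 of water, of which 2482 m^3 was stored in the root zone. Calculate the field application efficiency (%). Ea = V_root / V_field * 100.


Ea = V_root / V_field * 100 = 2482 / 3775 * 100 = 65.7483%

65.7483 %


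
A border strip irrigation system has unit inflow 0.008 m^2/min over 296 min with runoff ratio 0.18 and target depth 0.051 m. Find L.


L = q*t/((1+r)*Z)
L = 0.008*296/((1+0.18)*0.051)
L = 2.368/0.06018

39.3486 m


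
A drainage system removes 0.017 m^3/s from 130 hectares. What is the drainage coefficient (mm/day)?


DC = Q * 86400 / (A * 10000) * 1000
DC = 0.017 * 86400 / (130 * 10000) * 1000
DC = 1468800.0000 / 1300000

1.1298 mm/day


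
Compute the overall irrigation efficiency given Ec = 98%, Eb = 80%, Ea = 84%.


Ec = 0.98, Eb = 0.8, Ea = 0.84
E = 0.98 * 0.8 * 0.84 * 100 = 65.8560%

65.8560 %


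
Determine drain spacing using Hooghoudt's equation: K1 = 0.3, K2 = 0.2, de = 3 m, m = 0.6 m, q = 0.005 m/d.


S^2 = 8*K2*de*m/q + 4*K1*m^2/q
S^2 = 8*0.2*3*0.6/0.005 + 4*0.3*0.6^2/0.005
S = sqrt(662.4000)

25.7371 m


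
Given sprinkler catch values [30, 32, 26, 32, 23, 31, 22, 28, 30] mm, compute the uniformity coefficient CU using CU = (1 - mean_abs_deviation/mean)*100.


mean = 28.222222 mm
MAD = 3.086420 mm
CU = (1 - 3.086420/28.222222)*100

89.0639 %


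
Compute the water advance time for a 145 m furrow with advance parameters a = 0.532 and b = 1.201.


t = (L/a)^(1/b)
t = (145/0.532)^(1/1.201)
t = 272.556391^(1/1.201)

106.6245 min


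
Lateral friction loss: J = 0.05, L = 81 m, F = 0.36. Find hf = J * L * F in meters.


hf = J * L * F = 0.05 * 81 * 0.36 = 1.4580 m

1.4580 m


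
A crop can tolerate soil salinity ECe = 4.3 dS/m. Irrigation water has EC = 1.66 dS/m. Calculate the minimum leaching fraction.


LR = ECiw / (5*ECe - ECiw)
LR = 1.66 / (5*4.3 - 1.66)
LR = 1.66 / 19.8400

0.0837


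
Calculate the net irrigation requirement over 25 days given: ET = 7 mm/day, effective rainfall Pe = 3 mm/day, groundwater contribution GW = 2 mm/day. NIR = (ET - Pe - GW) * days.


Daily deficit = ET - Pe - GW = 7 - 3 - 2 = 2 mm/day
NIR = 2 * 25 = 50 mm

50.0000 mm


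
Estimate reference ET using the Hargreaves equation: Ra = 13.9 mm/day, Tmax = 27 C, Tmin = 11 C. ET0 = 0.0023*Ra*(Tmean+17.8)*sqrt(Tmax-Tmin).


Tmean = (Tmax + Tmin)/2 = (27 + 11)/2 = 19.0
ET0 = 0.0023 * 13.9 * (19.0 + 17.8) * sqrt(27 - 11)
ET0 = 0.0023 * 13.9 * 36.8 * 4.000000

4.7060 mm/day


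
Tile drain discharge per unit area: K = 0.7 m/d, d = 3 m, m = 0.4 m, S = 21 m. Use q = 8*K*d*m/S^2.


q = 8*K*d*m/S^2
q = 8*0.7*3*0.4/21^2
q = 6.7200 / 441

0.0152 m/d


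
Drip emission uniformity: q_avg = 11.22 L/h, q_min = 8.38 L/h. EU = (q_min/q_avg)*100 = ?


EU = (q_min/q_avg)*100 = (8.38/11.22)*100 = 74.6881%

74.6881 %


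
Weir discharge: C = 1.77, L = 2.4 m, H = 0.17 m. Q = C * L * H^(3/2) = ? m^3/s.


Q = C * L * H^(3/2) = 1.77 * 2.4 * 0.17^1.5 = 1.77 * 2.4 * 0.070093

0.2978 m^3/s


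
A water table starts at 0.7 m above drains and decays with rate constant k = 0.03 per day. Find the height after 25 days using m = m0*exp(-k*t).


m = m0 * exp(-k*t)
m = 0.7 * exp(-0.03 * 25)
m = 0.7 * exp(-0.7500)

0.3307 m


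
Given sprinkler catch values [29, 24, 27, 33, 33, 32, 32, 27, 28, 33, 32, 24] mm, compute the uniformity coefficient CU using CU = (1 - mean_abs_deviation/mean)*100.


mean = 29.500000 mm
MAD = 3.000000 mm
CU = (1 - 3.000000/29.500000)*100

89.8305 %


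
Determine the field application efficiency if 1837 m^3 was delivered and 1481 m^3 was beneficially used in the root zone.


Ea = V_root / V_field * 100 = 1481 / 1837 * 100 = 80.6206%

80.6206 %


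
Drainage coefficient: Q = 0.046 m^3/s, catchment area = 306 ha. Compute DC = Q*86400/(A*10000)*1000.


DC = Q * 86400 / (A * 10000) * 1000
DC = 0.046 * 86400 / (306 * 10000) * 1000
DC = 3974400.0000 / 3060000

1.2988 mm/day


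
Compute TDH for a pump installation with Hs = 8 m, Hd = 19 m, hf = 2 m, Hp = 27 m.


TDH = Hs + Hd + hf + Hp = 8 + 19 + 2 + 27 = 56

56 m


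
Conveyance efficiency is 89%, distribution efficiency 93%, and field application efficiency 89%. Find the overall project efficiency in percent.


Ec = 0.89, Eb = 0.93, Ea = 0.89
E = 0.89 * 0.93 * 0.89 * 100 = 73.6653%

73.6653 %


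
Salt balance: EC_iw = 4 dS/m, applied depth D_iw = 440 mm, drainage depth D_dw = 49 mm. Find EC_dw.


EC_dw = EC_iw * D_iw / D_dw
EC_dw = 4 * 440 / 49
EC_dw = 1760 / 49

35.9184 dS/m


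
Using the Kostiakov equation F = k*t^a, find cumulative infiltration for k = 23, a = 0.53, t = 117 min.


F = k * t^a = 23 * 117^0.53
F = 23 * 12.477814

286.9897 mm


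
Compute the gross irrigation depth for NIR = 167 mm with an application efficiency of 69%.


Ea = 69% = 0.69
GID = NIR / Ea = 167 / 0.69 = 242.0290 mm

242.0290 mm


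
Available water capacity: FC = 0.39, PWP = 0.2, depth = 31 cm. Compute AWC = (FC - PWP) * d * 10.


AWC = (FC - PWP) * d * 10
AWC = (0.39 - 0.2) * 31 * 10
AWC = 0.1900 * 31 * 10

58.9000 mm


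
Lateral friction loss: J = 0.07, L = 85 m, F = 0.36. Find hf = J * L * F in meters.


hf = J * L * F = 0.07 * 85 * 0.36 = 2.1420 m

2.1420 m


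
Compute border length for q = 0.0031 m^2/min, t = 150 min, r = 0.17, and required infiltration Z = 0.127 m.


L = q*t/((1+r)*Z)
L = 0.0031*150/((1+0.17)*0.127)
L = 0.465/0.14859

3.1294 m


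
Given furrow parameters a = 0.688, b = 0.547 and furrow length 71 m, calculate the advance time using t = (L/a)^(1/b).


t = (L/a)^(1/b)
t = (71/0.688)^(1/0.547)
t = 103.197674^(1/0.547)

4800.6254 min


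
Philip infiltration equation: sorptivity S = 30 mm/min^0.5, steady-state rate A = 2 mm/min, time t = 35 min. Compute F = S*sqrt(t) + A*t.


F = S*sqrt(t) + A*t
F = 30*sqrt(35) + 2*35
F = 30*5.916080 + 70

247.4824 mm


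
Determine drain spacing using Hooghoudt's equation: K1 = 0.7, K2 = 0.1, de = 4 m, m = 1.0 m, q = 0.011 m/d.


S^2 = 8*K2*de*m/q + 4*K1*m^2/q
S^2 = 8*0.1*4*1.0/0.011 + 4*0.7*1.0^2/0.011
S = sqrt(545.4545)

23.3550 m


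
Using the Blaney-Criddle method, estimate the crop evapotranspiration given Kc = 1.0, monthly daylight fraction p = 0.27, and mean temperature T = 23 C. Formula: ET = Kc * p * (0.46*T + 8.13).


ET = Kc * p * (0.46*T + 8.13)
ET = 1.0 * 0.27 * (0.46*23 + 8.13)
ET = 1.0 * 0.27 * 18.7100

5.0517 mm/day


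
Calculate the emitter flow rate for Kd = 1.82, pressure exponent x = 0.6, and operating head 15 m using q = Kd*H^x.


q = Kd * H^x = 1.82 * 15^0.6 = 1.82 * 5.077556

9.2412 L/h


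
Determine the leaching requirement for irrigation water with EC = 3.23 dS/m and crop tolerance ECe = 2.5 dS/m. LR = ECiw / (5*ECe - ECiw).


LR = ECiw / (5*ECe - ECiw)
LR = 3.23 / (5*2.5 - 3.23)
LR = 3.23 / 9.2700

0.3484


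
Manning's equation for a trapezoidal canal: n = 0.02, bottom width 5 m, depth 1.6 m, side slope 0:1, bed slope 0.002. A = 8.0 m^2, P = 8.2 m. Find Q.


R = A/P = 8.0/8.2 = 0.975610
Q = (1/0.02) * 8.0 * 0.975610^(2/3) * 0.002^0.5

17.5965 m^3/s


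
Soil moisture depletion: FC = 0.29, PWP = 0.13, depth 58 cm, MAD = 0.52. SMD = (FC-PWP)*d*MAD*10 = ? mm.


SMD = (FC - PWP) * d * MAD * 10
SMD = (0.29 - 0.13) * 58 * 0.52 * 10
SMD = 0.1600 * 58 * 0.52 * 10

48.2560 mm


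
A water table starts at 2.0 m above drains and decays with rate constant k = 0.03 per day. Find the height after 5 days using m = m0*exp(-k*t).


m = m0 * exp(-k*t)
m = 2.0 * exp(-0.03 * 5)
m = 2.0 * exp(-0.1500)

1.7214 m


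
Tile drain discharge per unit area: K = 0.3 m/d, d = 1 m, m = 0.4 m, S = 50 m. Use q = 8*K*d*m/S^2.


q = 8*K*d*m/S^2
q = 8*0.3*1*0.4/50^2
q = 0.9600 / 2500

3.8400e-04 m/d


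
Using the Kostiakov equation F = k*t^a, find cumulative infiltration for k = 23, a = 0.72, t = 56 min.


F = k * t^a = 23 * 56^0.72
F = 23 * 18.142427

417.2758 mm


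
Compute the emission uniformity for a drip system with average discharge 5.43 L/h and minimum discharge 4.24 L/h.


EU = (q_min/q_avg)*100 = (4.24/5.43)*100 = 78.0847%

78.0847 %


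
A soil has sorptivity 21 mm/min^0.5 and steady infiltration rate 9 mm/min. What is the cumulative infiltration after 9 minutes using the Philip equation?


F = S*sqrt(t) + A*t
F = 21*sqrt(9) + 9*9
F = 21*3.000000 + 81

144.0000 mm


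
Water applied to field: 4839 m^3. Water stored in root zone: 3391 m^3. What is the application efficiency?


Ea = V_root / V_field * 100 = 3391 / 4839 * 100 = 70.0765%

70.0765 %


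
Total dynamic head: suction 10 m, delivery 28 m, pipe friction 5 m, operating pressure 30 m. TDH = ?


TDH = Hs + Hd + hf + Hp = 10 + 28 + 5 + 30 = 73

73 m


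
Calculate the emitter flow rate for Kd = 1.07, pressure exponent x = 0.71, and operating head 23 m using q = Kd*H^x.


q = Kd * H^x = 1.07 * 23^0.71 = 1.07 * 9.264602

9.9131 L/h


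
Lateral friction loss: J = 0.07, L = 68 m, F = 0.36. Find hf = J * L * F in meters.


hf = J * L * F = 0.07 * 68 * 0.36 = 1.7136 m

1.7136 m


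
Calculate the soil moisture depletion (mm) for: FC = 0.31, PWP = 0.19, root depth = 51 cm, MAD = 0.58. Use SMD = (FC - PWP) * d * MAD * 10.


SMD = (FC - PWP) * d * MAD * 10
SMD = (0.31 - 0.19) * 51 * 0.58 * 10
SMD = 0.1200 * 51 * 0.58 * 10

35.4960 mm


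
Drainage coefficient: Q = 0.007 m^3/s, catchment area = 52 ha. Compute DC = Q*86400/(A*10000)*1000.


DC = Q * 86400 / (A * 10000) * 1000
DC = 0.007 * 86400 / (52 * 10000) * 1000
DC = 604800.0000 / 520000

1.1631 mm/day


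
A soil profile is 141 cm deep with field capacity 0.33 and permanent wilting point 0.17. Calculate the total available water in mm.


AWC = (FC - PWP) * d * 10
AWC = (0.33 - 0.17) * 141 * 10
AWC = 0.1600 * 141 * 10

225.6000 mm


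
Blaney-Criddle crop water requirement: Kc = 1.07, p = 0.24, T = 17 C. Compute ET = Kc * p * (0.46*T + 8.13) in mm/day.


ET = Kc * p * (0.46*T + 8.13)
ET = 1.07 * 0.24 * (0.46*17 + 8.13)
ET = 1.07 * 0.24 * 15.9500

4.0960 mm/day


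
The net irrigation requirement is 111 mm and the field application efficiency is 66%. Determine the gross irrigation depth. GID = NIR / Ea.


Ea = 66% = 0.66
GID = NIR / Ea = 111 / 0.66 = 168.1818 mm

168.1818 mm


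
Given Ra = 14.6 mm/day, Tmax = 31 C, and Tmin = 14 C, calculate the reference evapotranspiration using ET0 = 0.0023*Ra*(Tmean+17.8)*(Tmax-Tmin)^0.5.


Tmean = (Tmax + Tmin)/2 = (31 + 14)/2 = 22.5
ET0 = 0.0023 * 14.6 * (22.5 + 17.8) * sqrt(31 - 14)
ET0 = 0.0023 * 14.6 * 40.3 * 4.123106

5.5797 mm/day


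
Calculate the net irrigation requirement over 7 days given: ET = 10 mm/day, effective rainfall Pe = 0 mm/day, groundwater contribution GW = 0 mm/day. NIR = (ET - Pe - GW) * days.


Daily deficit = ET - Pe - GW = 10 - 0 - 0 = 10 mm/day
NIR = 10 * 7 = 70 mm

70.0000 mm


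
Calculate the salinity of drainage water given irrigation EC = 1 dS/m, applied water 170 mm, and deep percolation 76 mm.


EC_dw = EC_iw * D_iw / D_dw
EC_dw = 1 * 170 / 76
EC_dw = 170 / 76

2.2368 dS/m


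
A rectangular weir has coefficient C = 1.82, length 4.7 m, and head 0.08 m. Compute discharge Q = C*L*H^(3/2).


Q = C * L * H^(3/2) = 1.82 * 4.7 * 0.08^1.5 = 1.82 * 4.7 * 0.022627

0.1936 m^3/s


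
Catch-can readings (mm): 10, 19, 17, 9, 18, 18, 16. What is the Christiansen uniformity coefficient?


mean = 15.285714 mm
MAD = 3.306122 mm
CU = (1 - 3.306122/15.285714)*100

78.3712 %


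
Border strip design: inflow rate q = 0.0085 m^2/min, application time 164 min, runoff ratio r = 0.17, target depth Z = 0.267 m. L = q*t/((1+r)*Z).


L = q*t/((1+r)*Z)
L = 0.0085*164/((1+0.17)*0.267)
L = 1.394/0.31239

4.4624 m


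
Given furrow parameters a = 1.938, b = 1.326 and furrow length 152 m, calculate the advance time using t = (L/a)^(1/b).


t = (L/a)^(1/b)
t = (152/1.938)^(1/1.326)
t = 78.431373^(1/1.326)

26.8365 min


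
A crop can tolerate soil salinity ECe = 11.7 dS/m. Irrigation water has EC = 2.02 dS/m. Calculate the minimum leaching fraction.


LR = ECiw / (5*ECe - ECiw)
LR = 2.02 / (5*11.7 - 2.02)
LR = 2.02 / 56.4800

0.0358


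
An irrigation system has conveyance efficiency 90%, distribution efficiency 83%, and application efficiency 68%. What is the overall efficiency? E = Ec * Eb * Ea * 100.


Ec = 0.9, Eb = 0.83, Ea = 0.68
E = 0.9 * 0.83 * 0.68 * 100 = 50.7960%

50.7960 %


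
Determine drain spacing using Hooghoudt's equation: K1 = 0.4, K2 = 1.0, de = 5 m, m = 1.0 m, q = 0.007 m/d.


S^2 = 8*K2*de*m/q + 4*K1*m^2/q
S^2 = 8*1.0*5*1.0/0.007 + 4*0.4*1.0^2/0.007
S = sqrt(5942.8571)

77.0899 m


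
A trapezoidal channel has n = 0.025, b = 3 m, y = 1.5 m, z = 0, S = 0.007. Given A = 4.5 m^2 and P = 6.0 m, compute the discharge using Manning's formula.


R = A/P = 4.5/6.0 = 0.750000
Q = (1/0.025) * 4.5 * 0.750000^(2/3) * 0.007^0.5

12.4317 m^3/s


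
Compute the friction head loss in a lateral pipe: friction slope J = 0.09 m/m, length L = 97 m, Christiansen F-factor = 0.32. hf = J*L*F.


hf = J * L * F = 0.09 * 97 * 0.32 = 2.7936 m

2.7936 m


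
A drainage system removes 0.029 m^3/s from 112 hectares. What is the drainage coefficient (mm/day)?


DC = Q * 86400 / (A * 10000) * 1000
DC = 0.029 * 86400 / (112 * 10000) * 1000
DC = 2505600.0000 / 1120000

2.2371 mm/day


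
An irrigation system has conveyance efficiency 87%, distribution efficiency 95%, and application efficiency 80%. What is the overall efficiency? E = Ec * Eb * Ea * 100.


Ec = 0.87, Eb = 0.95, Ea = 0.8
E = 0.87 * 0.95 * 0.8 * 100 = 66.1200%

66.1200 %


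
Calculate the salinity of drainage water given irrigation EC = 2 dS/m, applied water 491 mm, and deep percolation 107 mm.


EC_dw = EC_iw * D_iw / D_dw
EC_dw = 2 * 491 / 107
EC_dw = 982 / 107

9.1776 dS/m


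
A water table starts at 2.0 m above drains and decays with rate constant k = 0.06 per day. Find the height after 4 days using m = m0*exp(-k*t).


m = m0 * exp(-k*t)
m = 2.0 * exp(-0.06 * 4)
m = 2.0 * exp(-0.2400)

1.5733 m


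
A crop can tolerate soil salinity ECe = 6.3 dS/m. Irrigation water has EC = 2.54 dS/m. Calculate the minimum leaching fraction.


LR = ECiw / (5*ECe - ECiw)
LR = 2.54 / (5*6.3 - 2.54)
LR = 2.54 / 28.9600

0.0877


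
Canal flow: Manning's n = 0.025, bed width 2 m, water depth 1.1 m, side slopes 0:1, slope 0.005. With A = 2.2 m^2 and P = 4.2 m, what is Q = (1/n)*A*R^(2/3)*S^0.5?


R = A/P = 2.2/4.2 = 0.523810
Q = (1/0.025) * 2.2 * 0.523810^(2/3) * 0.005^0.5

4.0434 m^3/s


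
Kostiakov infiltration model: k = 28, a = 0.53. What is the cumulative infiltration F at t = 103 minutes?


F = k * t^a = 28 * 103^0.53
F = 28 * 11.662824

326.5591 mm


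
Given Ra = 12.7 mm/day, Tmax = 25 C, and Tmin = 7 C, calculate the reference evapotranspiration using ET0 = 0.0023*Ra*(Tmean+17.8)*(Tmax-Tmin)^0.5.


Tmean = (Tmax + Tmin)/2 = (25 + 7)/2 = 16.0
ET0 = 0.0023 * 12.7 * (16.0 + 17.8) * sqrt(25 - 7)
ET0 = 0.0023 * 12.7 * 33.8 * 4.242641

4.1888 mm/day


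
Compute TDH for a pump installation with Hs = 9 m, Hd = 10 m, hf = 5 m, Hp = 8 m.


TDH = Hs + Hd + hf + Hp = 9 + 10 + 5 + 8 = 32

32 m


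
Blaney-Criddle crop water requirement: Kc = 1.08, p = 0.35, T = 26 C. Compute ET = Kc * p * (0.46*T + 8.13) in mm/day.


ET = Kc * p * (0.46*T + 8.13)
ET = 1.08 * 0.35 * (0.46*26 + 8.13)
ET = 1.08 * 0.35 * 20.0900

7.5940 mm/day


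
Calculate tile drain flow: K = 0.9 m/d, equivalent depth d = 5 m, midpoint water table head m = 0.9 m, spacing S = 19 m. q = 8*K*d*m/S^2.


q = 8*K*d*m/S^2
q = 8*0.9*5*0.9/19^2
q = 32.4000 / 361

0.0898 m/d


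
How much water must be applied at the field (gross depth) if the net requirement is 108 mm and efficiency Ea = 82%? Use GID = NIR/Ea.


Ea = 82% = 0.82
GID = NIR / Ea = 108 / 0.82 = 131.7073 mm

131.7073 mm


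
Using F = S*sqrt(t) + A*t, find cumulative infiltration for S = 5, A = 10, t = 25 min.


F = S*sqrt(t) + A*t
F = 5*sqrt(25) + 10*25
F = 5*5.000000 + 250

275.0000 mm


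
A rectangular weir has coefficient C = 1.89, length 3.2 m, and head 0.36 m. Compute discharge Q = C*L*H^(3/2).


Q = C * L * H^(3/2) = 1.89 * 3.2 * 0.36^1.5 = 1.89 * 3.2 * 0.216000

1.3064 m^3/s


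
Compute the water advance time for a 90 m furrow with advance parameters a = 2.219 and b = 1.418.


t = (L/a)^(1/b)
t = (90/2.219)^(1/1.418)
t = 40.558810^(1/1.418)

13.6161 min


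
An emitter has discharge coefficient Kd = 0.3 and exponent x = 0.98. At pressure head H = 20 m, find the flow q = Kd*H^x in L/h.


q = Kd * H^x = 0.3 * 20^0.98 = 0.3 * 18.836898

5.6511 L/h


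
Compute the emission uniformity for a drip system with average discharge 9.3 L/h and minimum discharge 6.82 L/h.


EU = (q_min/q_avg)*100 = (6.82/9.3)*100 = 73.3333%

73.3333 %


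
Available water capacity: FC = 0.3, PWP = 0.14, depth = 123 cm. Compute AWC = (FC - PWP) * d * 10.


AWC = (FC - PWP) * d * 10
AWC = (0.3 - 0.14) * 123 * 10
AWC = 0.1600 * 123 * 10

196.8000 mm


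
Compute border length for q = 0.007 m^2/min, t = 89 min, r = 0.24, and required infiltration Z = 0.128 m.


L = q*t/((1+r)*Z)
L = 0.007*89/((1+0.24)*0.128)
L = 0.623/0.15872

3.9252 m


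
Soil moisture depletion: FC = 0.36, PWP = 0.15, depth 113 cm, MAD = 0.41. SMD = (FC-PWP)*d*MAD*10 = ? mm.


SMD = (FC - PWP) * d * MAD * 10
SMD = (0.36 - 0.15) * 113 * 0.41 * 10
SMD = 0.2100 * 113 * 0.41 * 10

97.2930 mm


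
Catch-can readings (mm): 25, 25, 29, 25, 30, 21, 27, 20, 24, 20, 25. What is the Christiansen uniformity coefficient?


mean = 24.636364 mm
MAD = 2.462810 mm
CU = (1 - 2.462810/24.636364)*100

90.0034 %


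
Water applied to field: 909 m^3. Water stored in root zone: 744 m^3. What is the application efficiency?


Ea = V_root / V_field * 100 = 744 / 909 * 100 = 81.8482%

81.8482 %


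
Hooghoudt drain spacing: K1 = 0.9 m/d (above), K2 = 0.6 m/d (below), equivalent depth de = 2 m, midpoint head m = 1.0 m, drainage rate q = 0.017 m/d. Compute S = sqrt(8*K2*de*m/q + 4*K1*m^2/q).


S^2 = 8*K2*de*m/q + 4*K1*m^2/q
S^2 = 8*0.6*2*1.0/0.017 + 4*0.9*1.0^2/0.017
S = sqrt(776.4706)

27.8652 m


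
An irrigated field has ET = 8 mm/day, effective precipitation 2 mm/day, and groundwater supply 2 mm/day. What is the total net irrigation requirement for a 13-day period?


Daily deficit = ET - Pe - GW = 8 - 2 - 2 = 4 mm/day
NIR = 4 * 13 = 52 mm

52.0000 mm


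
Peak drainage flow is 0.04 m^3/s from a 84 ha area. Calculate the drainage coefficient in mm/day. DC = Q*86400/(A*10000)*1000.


DC = Q * 86400 / (A * 10000) * 1000
DC = 0.04 * 86400 / (84 * 10000) * 1000
DC = 3456000.0000 / 840000

4.1143 mm/day


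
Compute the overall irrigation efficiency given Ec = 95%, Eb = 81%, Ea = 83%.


Ec = 0.95, Eb = 0.81, Ea = 0.83
E = 0.95 * 0.81 * 0.83 * 100 = 63.8685%

63.8685 %


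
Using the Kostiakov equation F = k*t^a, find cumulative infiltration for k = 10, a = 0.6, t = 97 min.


F = k * t^a = 10 * 97^0.6
F = 10 * 15.561915

155.6192 mm


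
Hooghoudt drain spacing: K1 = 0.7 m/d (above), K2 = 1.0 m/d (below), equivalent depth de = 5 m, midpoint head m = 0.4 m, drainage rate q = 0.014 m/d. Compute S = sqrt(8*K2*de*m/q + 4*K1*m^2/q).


S^2 = 8*K2*de*m/q + 4*K1*m^2/q
S^2 = 8*1.0*5*0.4/0.014 + 4*0.7*0.4^2/0.014
S = sqrt(1174.8571)

34.2762 m


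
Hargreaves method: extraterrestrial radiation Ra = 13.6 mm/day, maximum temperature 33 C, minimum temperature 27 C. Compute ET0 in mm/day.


Tmean = (Tmax + Tmin)/2 = (33 + 27)/2 = 30.0
ET0 = 0.0023 * 13.6 * (30.0 + 17.8) * sqrt(33 - 27)
ET0 = 0.0023 * 13.6 * 47.8 * 2.449490

3.6624 mm/day


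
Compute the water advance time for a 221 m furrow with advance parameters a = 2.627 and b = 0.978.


t = (L/a)^(1/b)
t = (221/2.627)^(1/0.978)
t = 84.126380^(1/0.978)

92.9466 min


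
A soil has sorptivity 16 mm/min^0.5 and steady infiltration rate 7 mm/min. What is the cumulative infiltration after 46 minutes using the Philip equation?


F = S*sqrt(t) + A*t
F = 16*sqrt(46) + 7*46
F = 16*6.782330 + 322

430.5173 mm


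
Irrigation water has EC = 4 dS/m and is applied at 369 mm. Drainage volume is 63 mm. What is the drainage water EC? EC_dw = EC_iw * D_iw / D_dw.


EC_dw = EC_iw * D_iw / D_dw
EC_dw = 4 * 369 / 63
EC_dw = 1476 / 63

23.4286 dS/m


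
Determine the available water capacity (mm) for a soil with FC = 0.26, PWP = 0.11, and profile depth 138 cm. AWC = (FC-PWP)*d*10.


AWC = (FC - PWP) * d * 10
AWC = (0.26 - 0.11) * 138 * 10
AWC = 0.1500 * 138 * 10

207.0000 mm


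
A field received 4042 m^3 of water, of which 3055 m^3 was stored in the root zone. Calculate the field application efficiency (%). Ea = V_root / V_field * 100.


Ea = V_root / V_field * 100 = 3055 / 4042 * 100 = 75.5814%

75.5814 %


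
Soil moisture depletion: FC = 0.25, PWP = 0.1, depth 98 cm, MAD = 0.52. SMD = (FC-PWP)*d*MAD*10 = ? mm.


SMD = (FC - PWP) * d * MAD * 10
SMD = (0.25 - 0.1) * 98 * 0.52 * 10
SMD = 0.1500 * 98 * 0.52 * 10

76.4400 mm


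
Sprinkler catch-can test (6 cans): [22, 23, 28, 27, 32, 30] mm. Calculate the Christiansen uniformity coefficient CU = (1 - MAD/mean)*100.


mean = 27.000000 mm
MAD = 3.000000 mm
CU = (1 - 3.000000/27.000000)*100

88.8889 %


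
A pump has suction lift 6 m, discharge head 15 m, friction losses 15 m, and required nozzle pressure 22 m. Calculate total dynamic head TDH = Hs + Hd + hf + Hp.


TDH = Hs + Hd + hf + Hp = 6 + 15 + 15 + 22 = 58

58 m


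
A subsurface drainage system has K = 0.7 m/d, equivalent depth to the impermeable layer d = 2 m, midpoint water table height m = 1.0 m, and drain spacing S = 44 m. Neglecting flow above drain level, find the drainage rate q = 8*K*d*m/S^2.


q = 8*K*d*m/S^2
q = 8*0.7*2*1.0/44^2
q = 11.2000 / 1936

0.0058 m/d


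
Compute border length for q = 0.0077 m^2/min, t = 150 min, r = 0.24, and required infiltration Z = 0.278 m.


L = q*t/((1+r)*Z)
L = 0.0077*150/((1+0.24)*0.278)
L = 1.155/0.34472

3.3505 m


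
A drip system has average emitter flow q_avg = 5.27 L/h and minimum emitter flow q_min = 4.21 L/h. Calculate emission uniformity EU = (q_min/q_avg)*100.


EU = (q_min/q_avg)*100 = (4.21/5.27)*100 = 79.8861%

79.8861 %


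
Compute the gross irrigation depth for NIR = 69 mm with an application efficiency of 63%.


Ea = 63% = 0.63
GID = NIR / Ea = 69 / 0.63 = 109.5238 mm

109.5238 mm


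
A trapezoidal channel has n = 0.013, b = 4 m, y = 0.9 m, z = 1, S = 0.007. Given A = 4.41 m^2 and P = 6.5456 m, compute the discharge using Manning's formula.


R = A/P = 4.41/6.5456 = 0.673735
Q = (1/0.013) * 4.41 * 0.673735^(2/3) * 0.007^0.5

21.8124 m^3/s


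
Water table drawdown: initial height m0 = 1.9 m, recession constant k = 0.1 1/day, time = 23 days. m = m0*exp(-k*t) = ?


m = m0 * exp(-k*t)
m = 1.9 * exp(-0.1 * 23)
m = 1.9 * exp(-2.3000)

0.1905 m


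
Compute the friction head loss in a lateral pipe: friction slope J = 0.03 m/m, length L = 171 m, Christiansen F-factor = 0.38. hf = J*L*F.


hf = J * L * F = 0.03 * 171 * 0.38 = 1.9494 m

1.9494 m


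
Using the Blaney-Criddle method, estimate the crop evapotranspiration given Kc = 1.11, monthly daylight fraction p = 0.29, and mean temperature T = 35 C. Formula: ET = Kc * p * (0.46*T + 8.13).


ET = Kc * p * (0.46*T + 8.13)
ET = 1.11 * 0.29 * (0.46*35 + 8.13)
ET = 1.11 * 0.29 * 24.2300

7.7996 mm/day


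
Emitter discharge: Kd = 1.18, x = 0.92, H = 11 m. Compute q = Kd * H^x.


q = Kd * H^x = 1.18 * 11^0.92 = 1.18 * 9.079904

10.7143 L/h


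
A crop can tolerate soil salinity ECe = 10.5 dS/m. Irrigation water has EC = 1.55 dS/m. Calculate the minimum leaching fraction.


LR = ECiw / (5*ECe - ECiw)
LR = 1.55 / (5*10.5 - 1.55)
LR = 1.55 / 50.9500

0.0304


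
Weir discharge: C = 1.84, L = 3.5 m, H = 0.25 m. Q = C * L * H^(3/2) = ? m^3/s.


Q = C * L * H^(3/2) = 1.84 * 3.5 * 0.25^1.5 = 1.84 * 3.5 * 0.125000

0.8050 m^3/s


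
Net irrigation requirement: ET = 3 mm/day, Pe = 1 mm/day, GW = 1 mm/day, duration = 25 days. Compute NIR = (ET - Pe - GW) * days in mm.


Daily deficit = ET - Pe - GW = 3 - 1 - 1 = 1 mm/day
NIR = 1 * 25 = 25 mm

25.0000 mm


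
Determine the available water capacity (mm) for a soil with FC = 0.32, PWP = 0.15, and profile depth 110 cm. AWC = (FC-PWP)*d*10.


AWC = (FC - PWP) * d * 10
AWC = (0.32 - 0.15) * 110 * 10
AWC = 0.1700 * 110 * 10

187.0000 mm


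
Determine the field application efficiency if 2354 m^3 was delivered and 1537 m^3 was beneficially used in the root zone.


Ea = V_root / V_field * 100 = 1537 / 2354 * 100 = 65.2931%

65.2931 %


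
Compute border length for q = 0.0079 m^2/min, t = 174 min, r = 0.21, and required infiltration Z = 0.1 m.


L = q*t/((1+r)*Z)
L = 0.0079*174/((1+0.21)*0.1)
L = 1.3746/0.121

11.3603 m


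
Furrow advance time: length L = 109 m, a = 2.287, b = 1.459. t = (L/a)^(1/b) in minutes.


t = (L/a)^(1/b)
t = (109/2.287)^(1/1.459)
t = 47.660691^(1/1.459)

14.1323 min


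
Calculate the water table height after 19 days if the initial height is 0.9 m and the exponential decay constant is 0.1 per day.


m = m0 * exp(-k*t)
m = 0.9 * exp(-0.1 * 19)
m = 0.9 * exp(-1.9000)

0.1346 m


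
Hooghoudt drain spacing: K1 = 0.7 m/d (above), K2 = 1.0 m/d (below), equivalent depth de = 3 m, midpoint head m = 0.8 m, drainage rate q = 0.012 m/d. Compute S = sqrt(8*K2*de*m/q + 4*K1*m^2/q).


S^2 = 8*K2*de*m/q + 4*K1*m^2/q
S^2 = 8*1.0*3*0.8/0.012 + 4*0.7*0.8^2/0.012
S = sqrt(1749.3333)

41.8250 m


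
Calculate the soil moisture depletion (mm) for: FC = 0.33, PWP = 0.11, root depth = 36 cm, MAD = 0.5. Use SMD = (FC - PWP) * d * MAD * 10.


SMD = (FC - PWP) * d * MAD * 10
SMD = (0.33 - 0.11) * 36 * 0.5 * 10
SMD = 0.2200 * 36 * 0.5 * 10

39.6000 mm


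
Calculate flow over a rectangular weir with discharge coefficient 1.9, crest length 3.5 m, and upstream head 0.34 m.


Q = C * L * H^(3/2) = 1.9 * 3.5 * 0.34^1.5 = 1.9 * 3.5 * 0.198252

1.3184 m^3/s


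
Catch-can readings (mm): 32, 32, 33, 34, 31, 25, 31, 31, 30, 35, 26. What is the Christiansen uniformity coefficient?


mean = 30.909091 mm
MAD = 2.132231 mm
CU = (1 - 2.132231/30.909091)*100

93.1016 %


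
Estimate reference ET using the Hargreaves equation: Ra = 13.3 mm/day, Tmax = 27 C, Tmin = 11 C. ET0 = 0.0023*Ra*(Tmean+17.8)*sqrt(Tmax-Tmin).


Tmean = (Tmax + Tmin)/2 = (27 + 11)/2 = 19.0
ET0 = 0.0023 * 13.3 * (19.0 + 17.8) * sqrt(27 - 11)
ET0 = 0.0023 * 13.3 * 36.8 * 4.000000

4.5028 mm/day


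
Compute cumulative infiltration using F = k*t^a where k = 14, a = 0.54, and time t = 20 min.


F = k * t^a = 14 * 20^0.54
F = 14 * 5.041459

70.5804 mm


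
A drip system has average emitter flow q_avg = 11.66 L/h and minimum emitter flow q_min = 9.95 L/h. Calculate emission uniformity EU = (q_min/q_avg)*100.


EU = (q_min/q_avg)*100 = (9.95/11.66)*100 = 85.3345%

85.3345 %


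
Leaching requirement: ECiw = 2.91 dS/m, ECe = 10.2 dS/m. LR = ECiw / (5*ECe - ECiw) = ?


LR = ECiw / (5*ECe - ECiw)
LR = 2.91 / (5*10.2 - 2.91)
LR = 2.91 / 48.0900

0.0605


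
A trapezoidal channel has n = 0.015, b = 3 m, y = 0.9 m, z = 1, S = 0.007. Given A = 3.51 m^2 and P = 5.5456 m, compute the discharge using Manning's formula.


R = A/P = 3.51/5.5456 = 0.632934
Q = (1/0.015) * 3.51 * 0.632934^(2/3) * 0.007^0.5

14.4324 m^3/s


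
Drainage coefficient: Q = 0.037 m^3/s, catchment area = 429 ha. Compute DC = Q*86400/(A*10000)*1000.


DC = Q * 86400 / (A * 10000) * 1000
DC = 0.037 * 86400 / (429 * 10000) * 1000
DC = 3196800.0000 / 4290000

0.7452 mm/day


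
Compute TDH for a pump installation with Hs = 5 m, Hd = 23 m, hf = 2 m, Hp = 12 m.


TDH = Hs + Hd + hf + Hp = 5 + 23 + 2 + 12 = 42

42 m


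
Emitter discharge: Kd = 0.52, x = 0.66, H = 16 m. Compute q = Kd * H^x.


q = Kd * H^x = 0.52 * 16^0.66 = 0.52 * 6.233317

3.2413 L/h
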